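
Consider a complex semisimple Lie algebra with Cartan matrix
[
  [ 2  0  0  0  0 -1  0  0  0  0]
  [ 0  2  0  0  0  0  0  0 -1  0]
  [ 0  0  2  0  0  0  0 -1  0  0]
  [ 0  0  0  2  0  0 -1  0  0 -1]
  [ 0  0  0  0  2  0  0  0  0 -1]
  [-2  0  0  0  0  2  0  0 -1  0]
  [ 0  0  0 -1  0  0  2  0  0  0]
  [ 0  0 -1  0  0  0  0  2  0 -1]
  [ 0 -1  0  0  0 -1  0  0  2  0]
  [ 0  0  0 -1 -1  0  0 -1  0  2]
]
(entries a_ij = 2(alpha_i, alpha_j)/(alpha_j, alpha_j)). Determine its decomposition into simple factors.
B_4 (so(9)) + E_6

The diagram associated to this matrix has two connected components: the simple roots {alpha_1, alpha_2, alpha_6, alpha_9} form a chain of 4 nodes with a double edge at one end; the terminal node there is the unique short simple root (B_4), and {alpha_3, alpha_4, alpha_5, alpha_7, alpha_8, alpha_10} form a chain of 5 nodes with one extra node attached to the third node from one end (E_6). A semisimple Lie algebra decomposes uniquely as the direct sum of simple ideals, one per connected component of its Dynkin diagram, so g ≅ B_4 ⊕ E_6 (dimension 36 + 78 = 114).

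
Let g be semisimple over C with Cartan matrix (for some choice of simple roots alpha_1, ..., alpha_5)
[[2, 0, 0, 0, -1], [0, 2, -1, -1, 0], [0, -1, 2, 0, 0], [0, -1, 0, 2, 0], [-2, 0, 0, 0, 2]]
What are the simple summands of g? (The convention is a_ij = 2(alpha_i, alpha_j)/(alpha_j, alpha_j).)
The diagram associated to this matrix has two connected components: the simple roots {alpha_2, alpha_3, alpha_4} form a chain of 3 nodes with single edges (A_3), and {alpha_1, alpha_5} form a chain of 2 nodes with a double edge at one end; the terminal node there is the unique short simple root (B_2). A semisimple Lie algebra decomposes uniquely as the direct sum of simple ideals, one per connected component of its Dynkin diagram, so g ≅ A_3 ⊕ B_2 (dimension 15 + 10 = 25).

type A_3 + type B_2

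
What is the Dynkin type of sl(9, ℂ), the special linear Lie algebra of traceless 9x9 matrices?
This is sl(9), which has dimension 9^2 - 1 = 80 and rank 9 - 1 = 8 (a Cartan subalgebra is the diagonal traceless matrices). In the classification of classical Lie algebras, the special linear algebra sl(n+1) has type A_n; here n = 8, so the Dynkin diagram is a chain of 8 nodes with single edges (A_8). Hence the type is A_8.

A_8 (sl(9))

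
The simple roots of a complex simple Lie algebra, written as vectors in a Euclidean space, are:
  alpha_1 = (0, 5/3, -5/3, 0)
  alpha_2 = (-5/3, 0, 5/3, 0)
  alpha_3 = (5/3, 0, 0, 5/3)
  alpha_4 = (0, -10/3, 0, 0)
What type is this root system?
Compute the Cartan integers a_ij = 2(alpha_i, alpha_j)/(alpha_j, alpha_j); the resulting 4x4 Cartan matrix is
[[2, -1, 0, -1], [-1, 2, -1, 0], [0, -1, 2, 0], [-2, 0, 0, 2]].
The roots have two lengths (squared-length ratio 2:1); the short ones are alpha_{1,2,3}. The associated Dynkin diagram is a chain of 4 nodes with a double edge at one end; the terminal node there is the unique long simple root (C_4), so the type is C_4 (the algebra sp(8)).

type C_4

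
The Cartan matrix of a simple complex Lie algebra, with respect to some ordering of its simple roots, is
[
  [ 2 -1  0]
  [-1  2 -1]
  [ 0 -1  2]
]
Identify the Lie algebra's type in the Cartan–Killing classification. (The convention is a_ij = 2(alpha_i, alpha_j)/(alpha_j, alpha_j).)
The matrix has rank 3 with 2's on the diagonal. Reading the off-diagonal entries as Dynkin edges (a single edge where a_ij = a_ji = -1; a double or triple edge where a_ij * a_ji = 2 or 3), the diagram is a chain of 3 nodes with single edges (A_3). One simple-root ordering that puts it in standard form is (alpha_1, alpha_2, alpha_3). So the algebra is type A_3, i.e. sl(4).

A3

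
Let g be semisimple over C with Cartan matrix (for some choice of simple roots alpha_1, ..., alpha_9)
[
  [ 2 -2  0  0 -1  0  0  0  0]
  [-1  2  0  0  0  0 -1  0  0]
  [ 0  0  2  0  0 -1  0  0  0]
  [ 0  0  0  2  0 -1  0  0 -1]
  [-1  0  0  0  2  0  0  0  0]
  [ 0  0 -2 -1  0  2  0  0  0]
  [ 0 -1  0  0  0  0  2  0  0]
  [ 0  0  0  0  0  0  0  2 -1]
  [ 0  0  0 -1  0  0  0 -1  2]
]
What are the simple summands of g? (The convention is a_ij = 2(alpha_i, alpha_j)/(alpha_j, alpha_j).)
type B_5 ⊕ type F_4

The diagram associated to this matrix has two connected components: the simple roots {alpha_3, alpha_4, alpha_6, alpha_8, alpha_9} form a chain of 5 nodes with a double edge at one end; the terminal node there is the unique short simple root (B_5), and {alpha_1, alpha_2, alpha_5, alpha_7} form a chain of 4 nodes with a double edge between the middle two (F_4). A semisimple Lie algebra decomposes uniquely as the direct sum of simple ideals, one per connected component of its Dynkin diagram, so g ≅ B_5 ⊕ F_4 (dimension 55 + 52 = 107).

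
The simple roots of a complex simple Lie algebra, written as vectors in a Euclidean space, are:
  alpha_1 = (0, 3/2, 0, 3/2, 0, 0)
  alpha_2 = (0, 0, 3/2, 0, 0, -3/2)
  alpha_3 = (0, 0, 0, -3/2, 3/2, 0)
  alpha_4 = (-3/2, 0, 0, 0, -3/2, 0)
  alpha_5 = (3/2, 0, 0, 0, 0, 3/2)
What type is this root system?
Compute the Cartan integers a_ij = 2(alpha_i, alpha_j)/(alpha_j, alpha_j); the resulting 5x5 Cartan matrix is
[[2, 0, -1, 0, 0], [0, 2, 0, 0, -1], [-1, 0, 2, -1, 0], [0, 0, -1, 2, -1], [0, -1, 0, -1, 2]].
All simple roots have the same length, so the diagram is simply laced. The associated Dynkin diagram is a chain of 5 nodes with single edges (A_5), so the type is A_5 (the algebra sl(6)).

A_5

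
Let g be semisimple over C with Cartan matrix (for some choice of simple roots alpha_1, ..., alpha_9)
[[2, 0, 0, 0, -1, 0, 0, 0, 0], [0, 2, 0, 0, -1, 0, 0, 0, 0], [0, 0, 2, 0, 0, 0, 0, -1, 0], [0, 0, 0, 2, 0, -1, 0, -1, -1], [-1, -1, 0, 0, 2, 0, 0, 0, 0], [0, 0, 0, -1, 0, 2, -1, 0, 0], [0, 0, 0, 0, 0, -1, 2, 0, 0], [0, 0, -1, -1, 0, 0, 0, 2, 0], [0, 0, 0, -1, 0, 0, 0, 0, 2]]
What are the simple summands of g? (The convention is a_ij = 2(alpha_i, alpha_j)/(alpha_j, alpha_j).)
A3 + E6

The diagram associated to this matrix has two connected components: the simple roots {alpha_1, alpha_2, alpha_5} form a chain of 3 nodes with single edges (A_3), and {alpha_3, alpha_4, alpha_6, alpha_7, alpha_8, alpha_9} form a chain of 5 nodes with one extra node attached to the third node from one end (E_6). A semisimple Lie algebra decomposes uniquely as the direct sum of simple ideals, one per connected component of its Dynkin diagram, so g ≅ A_3 ⊕ E_6 (dimension 15 + 78 = 93).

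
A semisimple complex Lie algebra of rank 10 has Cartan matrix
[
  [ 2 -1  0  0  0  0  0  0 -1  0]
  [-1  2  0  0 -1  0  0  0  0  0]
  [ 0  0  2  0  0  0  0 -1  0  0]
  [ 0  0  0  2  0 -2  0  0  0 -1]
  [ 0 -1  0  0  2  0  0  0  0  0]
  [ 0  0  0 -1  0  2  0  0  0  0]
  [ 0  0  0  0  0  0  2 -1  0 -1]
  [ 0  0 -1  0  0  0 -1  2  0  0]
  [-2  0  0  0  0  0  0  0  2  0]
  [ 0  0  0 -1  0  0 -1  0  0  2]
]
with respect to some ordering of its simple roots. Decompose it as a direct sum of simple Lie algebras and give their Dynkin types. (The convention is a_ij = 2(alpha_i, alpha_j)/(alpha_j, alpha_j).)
B6 ⊕ C4

The diagram associated to this matrix has two connected components: the simple roots {alpha_3, alpha_4, alpha_6, alpha_7, alpha_8, alpha_10} form a chain of 6 nodes with a double edge at one end; the terminal node there is the unique short simple root (B_6), and {alpha_1, alpha_2, alpha_5, alpha_9} form a chain of 4 nodes with a double edge at one end; the terminal node there is the unique long simple root (C_4). A semisimple Lie algebra decomposes uniquely as the direct sum of simple ideals, one per connected component of its Dynkin diagram, so g ≅ B_6 ⊕ C_4 (dimension 78 + 36 = 114).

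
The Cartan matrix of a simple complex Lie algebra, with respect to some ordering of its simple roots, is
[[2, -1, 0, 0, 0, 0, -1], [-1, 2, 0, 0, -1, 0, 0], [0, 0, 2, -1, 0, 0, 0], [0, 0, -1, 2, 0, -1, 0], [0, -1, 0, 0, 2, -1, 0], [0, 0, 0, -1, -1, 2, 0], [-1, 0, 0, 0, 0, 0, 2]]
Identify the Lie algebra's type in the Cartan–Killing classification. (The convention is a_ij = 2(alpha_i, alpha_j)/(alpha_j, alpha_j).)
type A_7

The matrix has rank 7 with 2's on the diagonal. Reading the off-diagonal entries as Dynkin edges (a single edge where a_ij = a_ji = -1; a double or triple edge where a_ij * a_ji = 2 or 3), the diagram is a chain of 7 nodes with single edges (A_7). One simple-root ordering that puts it in standard form is (alpha_7, alpha_1, alpha_2, alpha_5, alpha_6, alpha_4, alpha_3). So the algebra is type A_7, i.e. sl(8).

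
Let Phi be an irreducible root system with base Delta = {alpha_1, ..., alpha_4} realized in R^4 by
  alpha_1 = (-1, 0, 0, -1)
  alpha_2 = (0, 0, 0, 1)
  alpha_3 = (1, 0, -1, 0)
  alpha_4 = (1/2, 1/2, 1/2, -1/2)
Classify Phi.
Compute the Cartan integers a_ij = 2(alpha_i, alpha_j)/(alpha_j, alpha_j); the resulting 4x4 Cartan matrix is
[[2, -2, -1, 0], [-1, 2, 0, -1], [-1, 0, 2, 0], [0, -1, 0, 2]].
The roots have two lengths (squared-length ratio 2:1); the short ones are alpha_{2,4}. The associated Dynkin diagram is a chain of 4 nodes with a double edge between the middle two (F_4), so the type is F_4.

F_4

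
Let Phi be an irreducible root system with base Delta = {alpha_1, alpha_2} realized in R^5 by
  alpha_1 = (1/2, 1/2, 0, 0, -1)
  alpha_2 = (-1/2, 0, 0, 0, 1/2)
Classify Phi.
G_2

Compute the Cartan integers a_ij = 2(alpha_i, alpha_j)/(alpha_j, alpha_j); the resulting 2x2 Cartan matrix is
[[2, -3], [-1, 2]].
The roots have two lengths (squared-length ratio 3:1); the short ones are alpha_{2}. The associated Dynkin diagram is two nodes joined by a triple edge (G_2), so the type is G_2.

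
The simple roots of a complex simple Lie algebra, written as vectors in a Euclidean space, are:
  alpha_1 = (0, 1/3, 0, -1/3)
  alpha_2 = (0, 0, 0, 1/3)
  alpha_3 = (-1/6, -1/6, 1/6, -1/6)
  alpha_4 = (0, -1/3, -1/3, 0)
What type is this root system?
F4

Compute the Cartan integers a_ij = 2(alpha_i, alpha_j)/(alpha_j, alpha_j); the resulting 4x4 Cartan matrix is
[[2, -2, 0, -1], [-1, 2, -1, 0], [0, -1, 2, 0], [-1, 0, 0, 2]].
The roots have two lengths (squared-length ratio 2:1); the short ones are alpha_{2,3}. The associated Dynkin diagram is a chain of 4 nodes with a double edge between the middle two (F_4), so the type is F_4.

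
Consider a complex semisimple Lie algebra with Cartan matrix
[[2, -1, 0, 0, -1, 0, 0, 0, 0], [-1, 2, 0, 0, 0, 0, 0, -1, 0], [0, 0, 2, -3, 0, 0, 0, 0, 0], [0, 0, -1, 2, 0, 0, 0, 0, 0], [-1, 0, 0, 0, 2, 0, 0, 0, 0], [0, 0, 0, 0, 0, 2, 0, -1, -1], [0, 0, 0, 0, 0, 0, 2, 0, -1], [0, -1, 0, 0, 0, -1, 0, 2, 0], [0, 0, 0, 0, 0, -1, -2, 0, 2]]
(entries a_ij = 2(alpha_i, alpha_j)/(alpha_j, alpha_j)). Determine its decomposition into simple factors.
The diagram associated to this matrix has two connected components: the simple roots {alpha_1, alpha_2, alpha_5, alpha_6, alpha_7, alpha_8, alpha_9} form a chain of 7 nodes with a double edge at one end; the terminal node there is the unique short simple root (B_7), and {alpha_3, alpha_4} form two nodes joined by a triple edge (G_2). A semisimple Lie algebra decomposes uniquely as the direct sum of simple ideals, one per connected component of its Dynkin diagram, so g ≅ B_7 ⊕ G_2 (dimension 105 + 14 = 119).

B_7 (so(15)) + G_2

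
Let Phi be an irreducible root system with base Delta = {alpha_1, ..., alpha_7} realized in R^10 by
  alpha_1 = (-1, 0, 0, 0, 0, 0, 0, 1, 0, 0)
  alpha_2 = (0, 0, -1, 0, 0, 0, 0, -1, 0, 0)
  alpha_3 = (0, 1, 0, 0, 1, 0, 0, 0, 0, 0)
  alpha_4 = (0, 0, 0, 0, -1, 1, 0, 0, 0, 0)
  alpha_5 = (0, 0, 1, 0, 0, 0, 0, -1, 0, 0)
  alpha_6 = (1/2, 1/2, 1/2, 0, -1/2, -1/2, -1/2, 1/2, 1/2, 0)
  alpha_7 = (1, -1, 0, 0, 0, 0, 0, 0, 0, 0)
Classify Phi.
E_7

Compute the Cartan integers a_ij = 2(alpha_i, alpha_j)/(alpha_j, alpha_j); the resulting 7x7 Cartan matrix is
[[2, -1, 0, 0, -1, 0, -1], [-1, 2, 0, 0, 0, -1, 0], [0, 0, 2, -1, 0, 0, -1], [0, 0, -1, 2, 0, 0, 0], [-1, 0, 0, 0, 2, 0, 0], [0, -1, 0, 0, 0, 2, 0], [-1, 0, -1, 0, 0, 0, 2]].
All simple roots have the same length, so the diagram is simply laced. The associated Dynkin diagram is a chain of 6 nodes with one extra node attached to the third node from one end (E_7), so the type is E_7.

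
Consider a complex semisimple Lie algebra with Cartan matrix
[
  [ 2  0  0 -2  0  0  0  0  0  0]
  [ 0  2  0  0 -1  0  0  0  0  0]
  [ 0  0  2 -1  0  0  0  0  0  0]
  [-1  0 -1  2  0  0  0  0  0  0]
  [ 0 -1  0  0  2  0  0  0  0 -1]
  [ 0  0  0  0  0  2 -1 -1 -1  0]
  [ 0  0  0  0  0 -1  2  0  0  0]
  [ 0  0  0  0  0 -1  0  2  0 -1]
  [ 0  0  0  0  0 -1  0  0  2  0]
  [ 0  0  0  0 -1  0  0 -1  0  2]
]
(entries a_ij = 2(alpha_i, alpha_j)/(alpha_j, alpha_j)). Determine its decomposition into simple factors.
The diagram associated to this matrix has two connected components: the simple roots {alpha_1, alpha_3, alpha_4} form a chain of 3 nodes with a double edge at one end; the terminal node there is the unique long simple root (C_3), and {alpha_2, alpha_5, alpha_6, alpha_7, alpha_8, alpha_9, alpha_10} form a chain of 5 nodes with a fork of two nodes at one end (D_7). A semisimple Lie algebra decomposes uniquely as the direct sum of simple ideals, one per connected component of its Dynkin diagram, so g ≅ C_3 ⊕ D_7 (dimension 21 + 91 = 112).

C_3 ⊕ D_7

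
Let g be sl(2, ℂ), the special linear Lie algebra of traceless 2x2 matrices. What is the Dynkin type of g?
type A_1

This is sl(2), which has dimension 2^2 - 1 = 3 and rank 2 - 1 = 1 (a Cartan subalgebra is the diagonal traceless matrices). In the classification of classical Lie algebras, the special linear algebra sl(n+1) has type A_n; here n = 1, so the Dynkin diagram is a chain of 1 nodes with single edges (A_1). Hence the type is A_1.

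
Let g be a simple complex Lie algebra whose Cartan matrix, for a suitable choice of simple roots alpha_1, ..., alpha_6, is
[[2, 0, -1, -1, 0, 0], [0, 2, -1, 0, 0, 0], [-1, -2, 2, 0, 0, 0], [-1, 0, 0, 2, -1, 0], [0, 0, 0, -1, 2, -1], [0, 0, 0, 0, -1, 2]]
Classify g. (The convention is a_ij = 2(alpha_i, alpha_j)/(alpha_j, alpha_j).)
B_6 (so(13))

The matrix has rank 6 with 2's on the diagonal. Reading the off-diagonal entries as Dynkin edges (a single edge where a_ij = a_ji = -1; a double or triple edge where a_ij * a_ji = 2 or 3), the diagram is a chain of 6 nodes with a double edge at one end; the terminal node there is the unique short simple root (B_6). One simple-root ordering that puts it in standard form is (alpha_6, alpha_5, alpha_4, alpha_1, alpha_3, alpha_2). So the algebra is type B_6, i.e. so(13).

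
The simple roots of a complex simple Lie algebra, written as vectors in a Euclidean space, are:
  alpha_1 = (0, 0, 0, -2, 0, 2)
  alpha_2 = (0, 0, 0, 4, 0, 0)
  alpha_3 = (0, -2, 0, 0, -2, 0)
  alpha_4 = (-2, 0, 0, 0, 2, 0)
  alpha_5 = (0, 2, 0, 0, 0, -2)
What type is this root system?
C5

Compute the Cartan integers a_ij = 2(alpha_i, alpha_j)/(alpha_j, alpha_j); the resulting 5x5 Cartan matrix is
[[2, -1, 0, 0, -1], [-2, 2, 0, 0, 0], [0, 0, 2, -1, -1], [0, 0, -1, 2, 0], [-1, 0, -1, 0, 2]].
The roots have two lengths (squared-length ratio 2:1); the short ones are alpha_{1,3,4,5}. The associated Dynkin diagram is a chain of 5 nodes with a double edge at one end; the terminal node there is the unique long simple root (C_5), so the type is C_5 (the algebra sp(10)).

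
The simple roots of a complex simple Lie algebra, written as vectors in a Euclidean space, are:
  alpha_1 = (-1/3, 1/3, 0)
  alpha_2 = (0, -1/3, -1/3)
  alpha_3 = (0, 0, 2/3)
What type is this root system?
C3

Compute the Cartan integers a_ij = 2(alpha_i, alpha_j)/(alpha_j, alpha_j); the resulting 3x3 Cartan matrix is
[[2, -1, 0], [-1, 2, -1], [0, -2, 2]].
The roots have two lengths (squared-length ratio 2:1); the short ones are alpha_{1,2}. The associated Dynkin diagram is a chain of 3 nodes with a double edge at one end; the terminal node there is the unique long simple root (C_3), so the type is C_3 (the algebra sp(6)).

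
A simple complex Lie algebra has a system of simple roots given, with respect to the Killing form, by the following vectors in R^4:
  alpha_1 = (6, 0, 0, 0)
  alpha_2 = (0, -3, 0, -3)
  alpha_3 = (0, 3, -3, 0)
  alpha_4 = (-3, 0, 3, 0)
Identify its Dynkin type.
Compute the Cartan integers a_ij = 2(alpha_i, alpha_j)/(alpha_j, alpha_j); the resulting 4x4 Cartan matrix is
[[2, 0, 0, -2], [0, 2, -1, 0], [0, -1, 2, -1], [-1, 0, -1, 2]].
The roots have two lengths (squared-length ratio 2:1); the short ones are alpha_{2,3,4}. The associated Dynkin diagram is a chain of 4 nodes with a double edge at one end; the terminal node there is the unique long simple root (C_4), so the type is C_4 (the algebra sp(8)).

C_4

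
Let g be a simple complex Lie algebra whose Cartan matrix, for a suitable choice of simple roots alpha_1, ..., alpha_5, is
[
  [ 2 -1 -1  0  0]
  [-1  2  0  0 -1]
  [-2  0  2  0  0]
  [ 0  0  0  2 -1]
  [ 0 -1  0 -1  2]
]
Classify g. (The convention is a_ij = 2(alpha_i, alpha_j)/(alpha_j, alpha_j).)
type C_5

The matrix has rank 5 with 2's on the diagonal. Reading the off-diagonal entries as Dynkin edges (a single edge where a_ij = a_ji = -1; a double or triple edge where a_ij * a_ji = 2 or 3), the diagram is a chain of 5 nodes with a double edge at one end; the terminal node there is the unique long simple root (C_5). One simple-root ordering that puts it in standard form is (alpha_4, alpha_5, alpha_2, alpha_1, alpha_3). So the algebra is type C_5, i.e. sp(10).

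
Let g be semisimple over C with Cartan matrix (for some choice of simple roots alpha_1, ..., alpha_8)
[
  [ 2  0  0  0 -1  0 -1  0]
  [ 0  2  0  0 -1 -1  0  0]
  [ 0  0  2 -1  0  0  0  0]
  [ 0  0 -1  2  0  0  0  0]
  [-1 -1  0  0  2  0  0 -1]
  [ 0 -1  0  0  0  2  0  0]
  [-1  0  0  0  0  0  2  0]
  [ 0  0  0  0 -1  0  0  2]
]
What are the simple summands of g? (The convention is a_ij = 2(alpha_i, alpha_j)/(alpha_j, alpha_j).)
type A_2 ⊕ type E_6

The diagram associated to this matrix has two connected components: the simple roots {alpha_3, alpha_4} form a chain of 2 nodes with single edges (A_2), and {alpha_1, alpha_2, alpha_5, alpha_6, alpha_7, alpha_8} form a chain of 5 nodes with one extra node attached to the third node from one end (E_6). A semisimple Lie algebra decomposes uniquely as the direct sum of simple ideals, one per connected component of its Dynkin diagram, so g ≅ A_2 ⊕ E_6 (dimension 8 + 78 = 86).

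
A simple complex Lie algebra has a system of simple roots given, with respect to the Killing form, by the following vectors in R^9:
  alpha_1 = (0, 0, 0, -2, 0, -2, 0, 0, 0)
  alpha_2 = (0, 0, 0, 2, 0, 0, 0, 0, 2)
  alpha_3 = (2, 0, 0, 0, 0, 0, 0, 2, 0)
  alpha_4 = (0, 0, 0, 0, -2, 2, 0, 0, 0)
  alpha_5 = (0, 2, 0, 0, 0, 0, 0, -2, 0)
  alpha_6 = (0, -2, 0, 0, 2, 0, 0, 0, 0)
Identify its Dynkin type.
Compute the Cartan integers a_ij = 2(alpha_i, alpha_j)/(alpha_j, alpha_j); the resulting 6x6 Cartan matrix is
[[2, -1, 0, -1, 0, 0], [-1, 2, 0, 0, 0, 0], [0, 0, 2, 0, -1, 0], [-1, 0, 0, 2, 0, -1], [0, 0, -1, 0, 2, -1], [0, 0, 0, -1, -1, 2]].
All simple roots have the same length, so the diagram is simply laced. The associated Dynkin diagram is a chain of 6 nodes with single edges (A_6), so the type is A_6 (the algebra sl(7)).

A_6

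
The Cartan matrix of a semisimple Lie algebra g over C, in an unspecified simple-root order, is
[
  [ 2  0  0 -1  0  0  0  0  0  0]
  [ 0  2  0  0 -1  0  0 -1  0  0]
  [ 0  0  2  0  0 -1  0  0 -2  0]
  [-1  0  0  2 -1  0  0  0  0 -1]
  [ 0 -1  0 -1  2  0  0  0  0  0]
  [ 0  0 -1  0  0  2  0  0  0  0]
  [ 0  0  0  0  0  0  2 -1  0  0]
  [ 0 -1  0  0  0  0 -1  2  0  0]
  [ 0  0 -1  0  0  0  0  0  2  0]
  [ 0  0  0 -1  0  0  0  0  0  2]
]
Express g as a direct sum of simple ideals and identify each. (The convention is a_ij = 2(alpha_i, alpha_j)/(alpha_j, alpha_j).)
B3 ⊕ D7

The diagram associated to this matrix has two connected components: the simple roots {alpha_3, alpha_6, alpha_9} form a chain of 3 nodes with a double edge at one end; the terminal node there is the unique short simple root (B_3), and {alpha_1, alpha_2, alpha_4, alpha_5, alpha_7, alpha_8, alpha_10} form a chain of 5 nodes with a fork of two nodes at one end (D_7). A semisimple Lie algebra decomposes uniquely as the direct sum of simple ideals, one per connected component of its Dynkin diagram, so g ≅ B_3 ⊕ D_7 (dimension 21 + 91 = 112).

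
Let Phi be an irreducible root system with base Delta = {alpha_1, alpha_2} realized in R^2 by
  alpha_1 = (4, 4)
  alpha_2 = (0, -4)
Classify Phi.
Compute the Cartan integers a_ij = 2(alpha_i, alpha_j)/(alpha_j, alpha_j); the resulting 2x2 Cartan matrix is
[[2, -2], [-1, 2]].
The roots have two lengths (squared-length ratio 2:1); the short ones are alpha_{2}. The associated Dynkin diagram is a chain of 2 nodes with a double edge at one end; the terminal node there is the unique short simple root (B_2), so the type is B_2 (the algebra so(5)).

B_2 (so(5))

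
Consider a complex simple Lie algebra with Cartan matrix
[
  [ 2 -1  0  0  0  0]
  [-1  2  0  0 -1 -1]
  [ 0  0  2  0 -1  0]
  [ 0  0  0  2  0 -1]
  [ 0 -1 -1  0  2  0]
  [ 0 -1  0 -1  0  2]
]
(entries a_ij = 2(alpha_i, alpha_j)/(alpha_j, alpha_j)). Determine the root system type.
The matrix has rank 6 with 2's on the diagonal. Reading the off-diagonal entries as Dynkin edges (a single edge where a_ij = a_ji = -1; a double or triple edge where a_ij * a_ji = 2 or 3), the diagram is a chain of 5 nodes with one extra node attached to the third node from one end (E_6). One simple-root ordering that puts it in standard form is (alpha_3, alpha_1, alpha_5, alpha_2, alpha_6, alpha_4). So the algebra is type E_6.

E_6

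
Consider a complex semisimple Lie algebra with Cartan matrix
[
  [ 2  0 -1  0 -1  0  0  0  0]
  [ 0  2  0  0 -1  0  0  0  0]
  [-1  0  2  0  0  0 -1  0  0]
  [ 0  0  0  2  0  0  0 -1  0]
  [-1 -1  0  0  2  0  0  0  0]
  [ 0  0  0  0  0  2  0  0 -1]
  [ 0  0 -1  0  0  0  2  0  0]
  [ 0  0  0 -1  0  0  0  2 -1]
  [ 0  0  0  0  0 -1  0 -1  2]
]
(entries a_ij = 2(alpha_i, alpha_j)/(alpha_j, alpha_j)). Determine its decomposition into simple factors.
The diagram associated to this matrix has two connected components: the simple roots {alpha_4, alpha_6, alpha_8, alpha_9} form a chain of 4 nodes with single edges (A_4), and {alpha_1, alpha_2, alpha_3, alpha_5, alpha_7} form a chain of 5 nodes with single edges (A_5). A semisimple Lie algebra decomposes uniquely as the direct sum of simple ideals, one per connected component of its Dynkin diagram, so g ≅ A_4 ⊕ A_5 (dimension 24 + 35 = 59).

A4 ⊕ A5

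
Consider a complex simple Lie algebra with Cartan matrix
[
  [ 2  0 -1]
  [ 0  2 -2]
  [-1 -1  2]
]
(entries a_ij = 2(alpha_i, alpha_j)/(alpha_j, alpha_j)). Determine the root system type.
C_3 (sp(6))

The matrix has rank 3 with 2's on the diagonal. Reading the off-diagonal entries as Dynkin edges (a single edge where a_ij = a_ji = -1; a double or triple edge where a_ij * a_ji = 2 or 3), the diagram is a chain of 3 nodes with a double edge at one end; the terminal node there is the unique long simple root (C_3). One simple-root ordering that puts it in standard form is (alpha_1, alpha_3, alpha_2). So the algebra is type C_3, i.e. sp(6).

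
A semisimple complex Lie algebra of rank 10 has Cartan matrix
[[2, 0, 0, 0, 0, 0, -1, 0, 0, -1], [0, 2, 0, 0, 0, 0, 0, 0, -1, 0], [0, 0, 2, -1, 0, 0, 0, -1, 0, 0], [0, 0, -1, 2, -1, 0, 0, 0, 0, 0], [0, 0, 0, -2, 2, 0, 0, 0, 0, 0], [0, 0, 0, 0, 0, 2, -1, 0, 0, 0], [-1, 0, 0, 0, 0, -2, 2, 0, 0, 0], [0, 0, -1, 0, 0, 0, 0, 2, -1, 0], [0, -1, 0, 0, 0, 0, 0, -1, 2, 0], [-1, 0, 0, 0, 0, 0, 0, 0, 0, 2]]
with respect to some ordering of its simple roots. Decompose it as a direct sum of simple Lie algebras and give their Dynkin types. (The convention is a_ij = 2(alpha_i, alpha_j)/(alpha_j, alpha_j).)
The diagram associated to this matrix has two connected components: the simple roots {alpha_1, alpha_6, alpha_7, alpha_10} form a chain of 4 nodes with a double edge at one end; the terminal node there is the unique short simple root (B_4), and {alpha_2, alpha_3, alpha_4, alpha_5, alpha_8, alpha_9} form a chain of 6 nodes with a double edge at one end; the terminal node there is the unique long simple root (C_6). A semisimple Lie algebra decomposes uniquely as the direct sum of simple ideals, one per connected component of its Dynkin diagram, so g ≅ B_4 ⊕ C_6 (dimension 36 + 78 = 114).

B4 + C6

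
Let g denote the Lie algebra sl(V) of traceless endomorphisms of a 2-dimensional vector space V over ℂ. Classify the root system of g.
This is sl(2), which has dimension 2^2 - 1 = 3 and rank 2 - 1 = 1 (a Cartan subalgebra is the diagonal traceless matrices). In the classification of classical Lie algebras, the special linear algebra sl(n+1) has type A_n; here n = 1, so the Dynkin diagram is a chain of 1 nodes with single edges (A_1). Hence the type is A_1.

A1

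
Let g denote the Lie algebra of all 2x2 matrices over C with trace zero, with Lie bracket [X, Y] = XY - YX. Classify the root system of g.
This is sl(2), which has dimension 2^2 - 1 = 3 and rank 2 - 1 = 1 (a Cartan subalgebra is the diagonal traceless matrices). In the classification of classical Lie algebras, the special linear algebra sl(n+1) has type A_n; here n = 1, so the Dynkin diagram is a chain of 1 nodes with single edges (A_1). Hence the type is A_1.

A1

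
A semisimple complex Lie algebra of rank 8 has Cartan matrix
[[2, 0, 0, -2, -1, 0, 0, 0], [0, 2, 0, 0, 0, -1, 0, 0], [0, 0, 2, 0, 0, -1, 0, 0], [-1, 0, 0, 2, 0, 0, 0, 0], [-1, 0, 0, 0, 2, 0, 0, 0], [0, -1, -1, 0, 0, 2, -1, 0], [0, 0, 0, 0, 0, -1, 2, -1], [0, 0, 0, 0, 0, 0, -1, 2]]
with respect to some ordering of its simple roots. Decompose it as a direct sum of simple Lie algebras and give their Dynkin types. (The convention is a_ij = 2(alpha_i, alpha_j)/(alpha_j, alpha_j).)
The diagram associated to this matrix has two connected components: the simple roots {alpha_1, alpha_4, alpha_5} form a chain of 3 nodes with a double edge at one end; the terminal node there is the unique short simple root (B_3), and {alpha_2, alpha_3, alpha_6, alpha_7, alpha_8} form a chain of 3 nodes with a fork of two nodes at one end (D_5). A semisimple Lie algebra decomposes uniquely as the direct sum of simple ideals, one per connected component of its Dynkin diagram, so g ≅ B_3 ⊕ D_5 (dimension 21 + 45 = 66).

B_3 (so(7)) + D_5 (so(10))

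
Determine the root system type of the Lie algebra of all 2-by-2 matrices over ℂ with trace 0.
A1

This is sl(2), which has dimension 2^2 - 1 = 3 and rank 2 - 1 = 1 (a Cartan subalgebra is the diagonal traceless matrices). In the classification of classical Lie algebras, the special linear algebra sl(n+1) has type A_n; here n = 1, so the Dynkin diagram is a chain of 1 nodes with single edges (A_1). Hence the type is A_1.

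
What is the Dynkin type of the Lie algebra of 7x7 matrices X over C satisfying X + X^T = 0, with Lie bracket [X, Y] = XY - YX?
This is so(7) with 7 odd, which has dimension 7(7-1)/2 = 21 and rank (7-1)/2 = 3. In the classification of classical Lie algebras, the orthogonal algebra so(2n+1) in an odd number of variables has type B_n; here n = 3, so the Dynkin diagram is a chain of 3 nodes with a double edge at one end; the terminal node there is the unique short simple root (B_3). Hence the type is B_3.

B_3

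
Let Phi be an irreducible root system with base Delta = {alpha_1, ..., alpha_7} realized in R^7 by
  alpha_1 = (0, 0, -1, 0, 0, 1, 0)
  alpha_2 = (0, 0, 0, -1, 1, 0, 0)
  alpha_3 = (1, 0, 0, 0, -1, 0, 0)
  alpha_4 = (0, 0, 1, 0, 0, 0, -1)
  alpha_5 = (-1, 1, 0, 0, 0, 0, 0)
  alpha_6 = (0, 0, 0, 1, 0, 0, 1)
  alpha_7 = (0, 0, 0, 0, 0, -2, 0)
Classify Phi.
C_7

Compute the Cartan integers a_ij = 2(alpha_i, alpha_j)/(alpha_j, alpha_j); the resulting 7x7 Cartan matrix is
[[2, 0, 0, -1, 0, 0, -1], [0, 2, -1, 0, 0, -1, 0], [0, -1, 2, 0, -1, 0, 0], [-1, 0, 0, 2, 0, -1, 0], [0, 0, -1, 0, 2, 0, 0], [0, -1, 0, -1, 0, 2, 0], [-2, 0, 0, 0, 0, 0, 2]].
The roots have two lengths (squared-length ratio 2:1); the short ones are alpha_{1,2,3,4,5,6}. The associated Dynkin diagram is a chain of 7 nodes with a double edge at one end; the terminal node there is the unique long simple root (C_7), so the type is C_7 (the algebra sp(14)).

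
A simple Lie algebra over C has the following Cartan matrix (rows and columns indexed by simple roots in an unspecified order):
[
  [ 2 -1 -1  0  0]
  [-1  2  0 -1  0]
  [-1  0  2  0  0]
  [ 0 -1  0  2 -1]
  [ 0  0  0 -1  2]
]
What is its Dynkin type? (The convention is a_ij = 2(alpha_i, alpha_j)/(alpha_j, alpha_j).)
A_5

The matrix has rank 5 with 2's on the diagonal. Reading the off-diagonal entries as Dynkin edges (a single edge where a_ij = a_ji = -1; a double or triple edge where a_ij * a_ji = 2 or 3), the diagram is a chain of 5 nodes with single edges (A_5). One simple-root ordering that puts it in standard form is (alpha_5, alpha_4, alpha_2, alpha_1, alpha_3). So the algebra is type A_5, i.e. sl(6).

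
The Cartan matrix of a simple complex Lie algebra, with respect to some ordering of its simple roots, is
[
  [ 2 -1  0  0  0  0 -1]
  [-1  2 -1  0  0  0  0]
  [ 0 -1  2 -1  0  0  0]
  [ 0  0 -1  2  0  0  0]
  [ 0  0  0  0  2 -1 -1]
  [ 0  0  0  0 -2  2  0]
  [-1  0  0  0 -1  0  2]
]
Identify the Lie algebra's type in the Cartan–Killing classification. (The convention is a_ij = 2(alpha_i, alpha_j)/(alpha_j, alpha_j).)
C_7 (sp(14))

The matrix has rank 7 with 2's on the diagonal. Reading the off-diagonal entries as Dynkin edges (a single edge where a_ij = a_ji = -1; a double or triple edge where a_ij * a_ji = 2 or 3), the diagram is a chain of 7 nodes with a double edge at one end; the terminal node there is the unique long simple root (C_7). One simple-root ordering that puts it in standard form is (alpha_4, alpha_3, alpha_2, alpha_1, alpha_7, alpha_5, alpha_6). So the algebra is type C_7, i.e. sp(14).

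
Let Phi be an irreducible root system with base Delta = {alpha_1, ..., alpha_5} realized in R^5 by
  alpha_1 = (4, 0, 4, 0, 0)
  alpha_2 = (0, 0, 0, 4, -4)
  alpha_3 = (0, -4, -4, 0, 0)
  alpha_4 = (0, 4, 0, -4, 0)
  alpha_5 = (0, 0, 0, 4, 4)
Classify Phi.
D5

Compute the Cartan integers a_ij = 2(alpha_i, alpha_j)/(alpha_j, alpha_j); the resulting 5x5 Cartan matrix is
[[2, 0, -1, 0, 0], [0, 2, 0, -1, 0], [-1, 0, 2, -1, 0], [0, -1, -1, 2, -1], [0, 0, 0, -1, 2]].
All simple roots have the same length, so the diagram is simply laced. The associated Dynkin diagram is a chain of 3 nodes with a fork of two nodes at one end (D_5), so the type is D_5 (the algebra so(10)).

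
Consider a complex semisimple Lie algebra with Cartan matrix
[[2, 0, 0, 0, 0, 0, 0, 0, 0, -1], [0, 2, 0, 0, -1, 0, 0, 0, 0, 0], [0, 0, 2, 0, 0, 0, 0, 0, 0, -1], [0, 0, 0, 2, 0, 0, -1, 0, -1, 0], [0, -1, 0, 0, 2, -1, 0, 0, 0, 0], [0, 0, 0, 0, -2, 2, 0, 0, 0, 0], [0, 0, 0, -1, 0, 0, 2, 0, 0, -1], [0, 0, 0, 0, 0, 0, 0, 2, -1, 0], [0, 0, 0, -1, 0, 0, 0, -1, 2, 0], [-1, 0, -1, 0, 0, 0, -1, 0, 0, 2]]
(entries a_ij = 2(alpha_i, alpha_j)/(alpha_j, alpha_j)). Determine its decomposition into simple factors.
C_3 (sp(6)) + D_7 (so(14))

The diagram associated to this matrix has two connected components: the simple roots {alpha_2, alpha_5, alpha_6} form a chain of 3 nodes with a double edge at one end; the terminal node there is the unique long simple root (C_3), and {alpha_1, alpha_3, alpha_4, alpha_7, alpha_8, alpha_9, alpha_10} form a chain of 5 nodes with a fork of two nodes at one end (D_7). A semisimple Lie algebra decomposes uniquely as the direct sum of simple ideals, one per connected component of its Dynkin diagram, so g ≅ C_3 ⊕ D_7 (dimension 21 + 91 = 112).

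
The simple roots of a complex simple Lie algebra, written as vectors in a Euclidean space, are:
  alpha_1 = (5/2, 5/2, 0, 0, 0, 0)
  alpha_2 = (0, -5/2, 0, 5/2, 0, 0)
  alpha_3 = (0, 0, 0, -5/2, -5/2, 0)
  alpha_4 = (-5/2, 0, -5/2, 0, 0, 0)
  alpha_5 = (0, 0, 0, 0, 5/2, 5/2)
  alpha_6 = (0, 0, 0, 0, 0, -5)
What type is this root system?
C_6 (sp(12))

Compute the Cartan integers a_ij = 2(alpha_i, alpha_j)/(alpha_j, alpha_j); the resulting 6x6 Cartan matrix is
[[2, -1, 0, -1, 0, 0], [-1, 2, -1, 0, 0, 0], [0, -1, 2, 0, -1, 0], [-1, 0, 0, 2, 0, 0], [0, 0, -1, 0, 2, -1], [0, 0, 0, 0, -2, 2]].
The roots have two lengths (squared-length ratio 2:1); the short ones are alpha_{1,2,3,4,5}. The associated Dynkin diagram is a chain of 6 nodes with a double edge at one end; the terminal node there is the unique long simple root (C_6), so the type is C_6 (the algebra sp(12)).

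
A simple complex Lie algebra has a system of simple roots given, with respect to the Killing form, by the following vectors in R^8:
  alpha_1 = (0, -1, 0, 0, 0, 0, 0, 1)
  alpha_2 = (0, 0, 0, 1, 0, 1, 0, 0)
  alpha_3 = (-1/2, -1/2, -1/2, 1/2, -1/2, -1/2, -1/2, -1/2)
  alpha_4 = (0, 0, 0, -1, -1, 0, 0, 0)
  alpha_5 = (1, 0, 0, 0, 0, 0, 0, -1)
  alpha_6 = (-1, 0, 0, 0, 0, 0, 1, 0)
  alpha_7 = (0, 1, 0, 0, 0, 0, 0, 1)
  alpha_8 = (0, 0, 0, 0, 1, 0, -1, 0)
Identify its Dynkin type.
Compute the Cartan integers a_ij = 2(alpha_i, alpha_j)/(alpha_j, alpha_j); the resulting 8x8 Cartan matrix is
[[2, 0, 0, 0, -1, 0, 0, 0], [0, 2, 0, -1, 0, 0, 0, 0], [0, 0, 2, 0, 0, 0, -1, 0], [0, -1, 0, 2, 0, 0, 0, -1], [-1, 0, 0, 0, 2, -1, -1, 0], [0, 0, 0, 0, -1, 2, 0, -1], [0, 0, -1, 0, -1, 0, 2, 0], [0, 0, 0, -1, 0, -1, 0, 2]].
All simple roots have the same length, so the diagram is simply laced. The associated Dynkin diagram is a chain of 7 nodes with one extra node attached to the third node from one end (E_8), so the type is E_8.

type E_8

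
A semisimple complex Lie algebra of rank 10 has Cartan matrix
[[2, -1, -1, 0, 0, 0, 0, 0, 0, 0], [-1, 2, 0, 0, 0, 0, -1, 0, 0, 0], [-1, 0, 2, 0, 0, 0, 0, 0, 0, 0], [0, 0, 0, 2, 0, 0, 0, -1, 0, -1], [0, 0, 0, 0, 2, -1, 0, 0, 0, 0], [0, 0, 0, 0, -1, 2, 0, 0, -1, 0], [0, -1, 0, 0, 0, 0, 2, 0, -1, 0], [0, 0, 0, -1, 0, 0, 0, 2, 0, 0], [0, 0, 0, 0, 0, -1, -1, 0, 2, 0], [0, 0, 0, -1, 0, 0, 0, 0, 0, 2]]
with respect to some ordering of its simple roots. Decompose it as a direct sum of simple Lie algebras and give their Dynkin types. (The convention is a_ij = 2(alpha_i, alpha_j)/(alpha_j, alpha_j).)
The diagram associated to this matrix has two connected components: the simple roots {alpha_4, alpha_8, alpha_10} form a chain of 3 nodes with single edges (A_3), and {alpha_1, alpha_2, alpha_3, alpha_5, alpha_6, alpha_7, alpha_9} form a chain of 7 nodes with single edges (A_7). A semisimple Lie algebra decomposes uniquely as the direct sum of simple ideals, one per connected component of its Dynkin diagram, so g ≅ A_3 ⊕ A_7 (dimension 15 + 63 = 78).

A_3 + A_7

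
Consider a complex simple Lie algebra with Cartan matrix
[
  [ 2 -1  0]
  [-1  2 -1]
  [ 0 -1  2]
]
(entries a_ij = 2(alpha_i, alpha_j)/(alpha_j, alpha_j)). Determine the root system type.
type A_3

The matrix has rank 3 with 2's on the diagonal. Reading the off-diagonal entries as Dynkin edges (a single edge where a_ij = a_ji = -1; a double or triple edge where a_ij * a_ji = 2 or 3), the diagram is a chain of 3 nodes with single edges (A_3). One simple-root ordering that puts it in standard form is (alpha_1, alpha_2, alpha_3). So the algebra is type A_3, i.e. sl(4).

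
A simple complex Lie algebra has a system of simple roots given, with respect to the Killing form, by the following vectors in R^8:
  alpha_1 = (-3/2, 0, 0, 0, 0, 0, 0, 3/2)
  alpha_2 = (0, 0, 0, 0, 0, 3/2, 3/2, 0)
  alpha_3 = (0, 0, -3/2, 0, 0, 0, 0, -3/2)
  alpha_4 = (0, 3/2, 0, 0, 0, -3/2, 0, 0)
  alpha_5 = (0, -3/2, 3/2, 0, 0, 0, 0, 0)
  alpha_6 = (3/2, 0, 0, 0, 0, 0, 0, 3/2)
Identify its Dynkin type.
Compute the Cartan integers a_ij = 2(alpha_i, alpha_j)/(alpha_j, alpha_j); the resulting 6x6 Cartan matrix is
[[2, 0, -1, 0, 0, 0], [0, 2, 0, -1, 0, 0], [-1, 0, 2, 0, -1, -1], [0, -1, 0, 2, -1, 0], [0, 0, -1, -1, 2, 0], [0, 0, -1, 0, 0, 2]].
All simple roots have the same length, so the diagram is simply laced. The associated Dynkin diagram is a chain of 4 nodes with a fork of two nodes at one end (D_6), so the type is D_6 (the algebra so(12)).

type D_6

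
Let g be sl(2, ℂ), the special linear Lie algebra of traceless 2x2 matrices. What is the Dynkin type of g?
type A_1

This is sl(2), which has dimension 2^2 - 1 = 3 and rank 2 - 1 = 1 (a Cartan subalgebra is the diagonal traceless matrices). In the classification of classical Lie algebras, the special linear algebra sl(n+1) has type A_n; here n = 1, so the Dynkin diagram is a chain of 1 nodes with single edges (A_1). Hence the type is A_1.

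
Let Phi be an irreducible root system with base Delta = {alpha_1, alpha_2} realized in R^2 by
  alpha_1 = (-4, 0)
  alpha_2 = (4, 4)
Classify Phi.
Compute the Cartan integers a_ij = 2(alpha_i, alpha_j)/(alpha_j, alpha_j); the resulting 2x2 Cartan matrix is
[[2, -1], [-2, 2]].
The roots have two lengths (squared-length ratio 2:1); the short ones are alpha_{1}. The associated Dynkin diagram is a chain of 2 nodes with a double edge at one end; the terminal node there is the unique short simple root (B_2), so the type is B_2 (the algebra so(5)).

B_2 (so(5))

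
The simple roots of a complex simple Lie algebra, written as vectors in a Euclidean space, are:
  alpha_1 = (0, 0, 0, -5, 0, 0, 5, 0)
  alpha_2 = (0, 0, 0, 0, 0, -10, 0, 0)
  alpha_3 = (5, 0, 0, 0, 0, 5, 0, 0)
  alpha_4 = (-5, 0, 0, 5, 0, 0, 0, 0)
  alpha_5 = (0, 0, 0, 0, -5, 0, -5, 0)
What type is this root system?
C5

Compute the Cartan integers a_ij = 2(alpha_i, alpha_j)/(alpha_j, alpha_j); the resulting 5x5 Cartan matrix is
[[2, 0, 0, -1, -1], [0, 2, -2, 0, 0], [0, -1, 2, -1, 0], [-1, 0, -1, 2, 0], [-1, 0, 0, 0, 2]].
The roots have two lengths (squared-length ratio 2:1); the short ones are alpha_{1,3,4,5}. The associated Dynkin diagram is a chain of 5 nodes with a double edge at one end; the terminal node there is the unique long simple root (C_5), so the type is C_5 (the algebra sp(10)).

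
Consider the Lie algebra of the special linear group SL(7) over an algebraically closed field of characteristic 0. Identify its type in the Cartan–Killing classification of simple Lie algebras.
This is sl(7), which has dimension 7^2 - 1 = 48 and rank 7 - 1 = 6 (a Cartan subalgebra is the diagonal traceless matrices). In the classification of classical Lie algebras, the special linear algebra sl(n+1) has type A_n; here n = 6, so the Dynkin diagram is a chain of 6 nodes with single edges (A_6). Hence the type is A_6.

type A_6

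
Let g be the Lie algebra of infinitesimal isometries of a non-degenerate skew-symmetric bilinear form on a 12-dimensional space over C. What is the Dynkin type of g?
C_6

This is sp(12), which has dimension 12(12+1)/2 = 78 and rank 12/2 = 6. In the classification of classical Lie algebras, the symplectic algebra sp(2n) has type C_n; here n = 6, so the Dynkin diagram is a chain of 6 nodes with a double edge at one end; the terminal node there is the unique long simple root (C_6). Hence the type is C_6.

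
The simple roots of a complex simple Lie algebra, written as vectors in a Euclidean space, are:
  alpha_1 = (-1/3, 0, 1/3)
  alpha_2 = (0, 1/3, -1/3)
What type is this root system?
A2

Compute the Cartan integers a_ij = 2(alpha_i, alpha_j)/(alpha_j, alpha_j); the resulting 2x2 Cartan matrix is
[[2, -1], [-1, 2]].
All simple roots have the same length, so the diagram is simply laced. The associated Dynkin diagram is a chain of 2 nodes with single edges (A_2), so the type is A_2 (the algebra sl(3)).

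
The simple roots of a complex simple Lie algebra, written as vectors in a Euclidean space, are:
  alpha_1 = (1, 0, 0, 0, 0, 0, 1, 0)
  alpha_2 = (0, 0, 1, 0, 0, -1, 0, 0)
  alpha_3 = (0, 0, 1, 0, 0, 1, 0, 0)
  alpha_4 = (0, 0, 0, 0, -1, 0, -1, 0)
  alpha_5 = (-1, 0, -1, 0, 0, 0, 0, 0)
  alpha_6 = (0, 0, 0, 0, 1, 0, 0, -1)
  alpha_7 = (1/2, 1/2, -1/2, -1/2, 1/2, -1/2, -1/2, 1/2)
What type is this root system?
E_7

Compute the Cartan integers a_ij = 2(alpha_i, alpha_j)/(alpha_j, alpha_j); the resulting 7x7 Cartan matrix is
[[2, 0, 0, -1, -1, 0, 0], [0, 2, 0, 0, -1, 0, 0], [0, 0, 2, 0, -1, 0, -1], [-1, 0, 0, 2, 0, -1, 0], [-1, -1, -1, 0, 2, 0, 0], [0, 0, 0, -1, 0, 2, 0], [0, 0, -1, 0, 0, 0, 2]].
All simple roots have the same length, so the diagram is simply laced. The associated Dynkin diagram is a chain of 6 nodes with one extra node attached to the third node from one end (E_7), so the type is E_7.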